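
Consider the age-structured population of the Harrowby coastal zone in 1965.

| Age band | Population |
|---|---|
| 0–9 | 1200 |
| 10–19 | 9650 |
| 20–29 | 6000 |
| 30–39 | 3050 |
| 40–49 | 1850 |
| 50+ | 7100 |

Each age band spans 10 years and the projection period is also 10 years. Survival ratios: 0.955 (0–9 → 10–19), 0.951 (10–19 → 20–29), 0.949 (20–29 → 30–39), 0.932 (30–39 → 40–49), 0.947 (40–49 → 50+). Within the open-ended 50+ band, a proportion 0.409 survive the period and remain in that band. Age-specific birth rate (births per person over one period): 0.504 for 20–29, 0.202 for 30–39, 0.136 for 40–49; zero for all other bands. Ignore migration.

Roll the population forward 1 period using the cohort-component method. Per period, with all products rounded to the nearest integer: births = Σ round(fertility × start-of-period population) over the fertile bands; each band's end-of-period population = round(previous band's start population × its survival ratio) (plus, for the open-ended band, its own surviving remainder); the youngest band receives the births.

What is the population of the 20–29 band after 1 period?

Let group 1 be 0–9 through group 6 = 50+.
[period 1]
Births: 6000 * 0.504 = 3024, 3050 * 0.202 = 616, 1850 * 0.136 = 252 ⇒ total 3892
Group 2: 1200 * 0.955 = 1146
Group 3: 9650 * 0.951 = 9177
Group 4: 6000 * 0.949 = 5694
Group 5: 3050 * 0.932 = 2843
Group 6: 1850 * 0.947 + 7100 * 0.409 = 1752 + 2904 = 4656
Giving 3892 / 1146 / 9177 / 5694 / 2843 / 4656.

9177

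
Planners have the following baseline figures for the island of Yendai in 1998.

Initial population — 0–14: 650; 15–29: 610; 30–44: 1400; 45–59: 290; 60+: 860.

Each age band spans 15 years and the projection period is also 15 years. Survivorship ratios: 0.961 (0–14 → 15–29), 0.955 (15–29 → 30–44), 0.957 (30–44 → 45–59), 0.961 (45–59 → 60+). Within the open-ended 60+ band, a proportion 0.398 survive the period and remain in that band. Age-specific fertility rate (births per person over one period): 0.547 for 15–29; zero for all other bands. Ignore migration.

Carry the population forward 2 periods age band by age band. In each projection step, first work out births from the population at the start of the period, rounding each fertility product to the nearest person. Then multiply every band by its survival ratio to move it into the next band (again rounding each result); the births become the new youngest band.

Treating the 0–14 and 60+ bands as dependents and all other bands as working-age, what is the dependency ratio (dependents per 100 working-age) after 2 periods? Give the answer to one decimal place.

127.2

(Groups numbered youngest = 1 to oldest = 5.)
After projecting period 1:
Births: 610 × 0.547 = 334
Group 2: 650 × 0.961 = 625
Group 3: 610 × 0.955 = 583
Group 4: 1400 × 0.957 = 1340
Group 5: 290 × 0.961 + 860 × 0.398 = 279 + 342 = 621
Population now: 0–14=334, 15–29=625, 30–44=583, 45–59=1340, 60+=621
After projecting period 2:
Births: 625 × 0.547 = 342
Group 2: 334 × 0.961 = 321
Group 3: 625 × 0.955 = 597
Group 4: 583 × 0.957 = 558
Group 5: 1340 × 0.961 + 621 × 0.398 = 1288 + 247 = 1535
Population now: 0–14=342, 15–29=321, 30–44=597, 45–59=558, 60+=1535
Dependents (band 0–14 + band 60+) = 342 + 1535 = 1877; working-age = 1476; ratio = 1877/1476 × 100 = 127.2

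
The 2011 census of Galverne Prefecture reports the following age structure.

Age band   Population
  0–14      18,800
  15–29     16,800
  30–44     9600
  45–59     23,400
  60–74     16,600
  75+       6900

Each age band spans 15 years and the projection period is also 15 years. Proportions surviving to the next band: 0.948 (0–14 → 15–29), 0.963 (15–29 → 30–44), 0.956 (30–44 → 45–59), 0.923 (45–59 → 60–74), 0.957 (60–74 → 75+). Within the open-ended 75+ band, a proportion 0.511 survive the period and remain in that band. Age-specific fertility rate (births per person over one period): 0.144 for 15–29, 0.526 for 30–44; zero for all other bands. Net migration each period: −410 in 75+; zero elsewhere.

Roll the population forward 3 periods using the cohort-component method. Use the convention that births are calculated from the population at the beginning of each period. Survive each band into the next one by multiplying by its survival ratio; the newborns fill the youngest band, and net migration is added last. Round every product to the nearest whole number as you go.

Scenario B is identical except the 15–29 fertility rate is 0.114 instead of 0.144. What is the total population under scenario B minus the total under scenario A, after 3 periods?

— Period 1 —
Births: 16800 × 0.144 = 2419, 9600 × 0.526 = 5050 — total 7469
15–29: 18800 × 0.948 = 17822
30–44: 16800 × 0.963 = 16178
45–59: 9600 × 0.956 = 9178
60–74: 23400 × 0.923 = 21598
75+: 16600 × 0.957 + 6900 × 0.511 = 15886 + 3526 = 19412
Net migration: 75+ − 410 → 19002
→ [7469, 17822, 16178, 9178, 21598, 19002]
— Period 2 —
Births: 17822 × 0.144 = 2566, 16178 × 0.526 = 8510 — total 11076
15–29: 7469 × 0.948 = 7081
30–44: 17822 × 0.963 = 17163
45–59: 16178 × 0.956 = 15466
60–74: 9178 × 0.923 = 8471
75+: 21598 × 0.957 + 19002 × 0.511 = 20669 + 9710 = 30379
Net migration: 75+ − 410 → 29969
→ [11076, 7081, 17163, 15466, 8471, 29969]
— Period 3 —
Births: 7081 × 0.144 = 1020, 17163 × 0.526 = 9028 — total 10048
15–29: 11076 × 0.948 = 10500
30–44: 7081 × 0.963 = 6819
45–59: 17163 × 0.956 = 16408
60–74: 15466 × 0.923 = 14275
75+: 8471 × 0.957 + 29969 × 0.511 = 8107 + 15314 = 23421
Net migration: 75+ − 410 → 23011
→ [10048, 10500, 6819, 16408, 14275, 23011]
Scenario A total after 3 periods: 81061
Scenario B projection —
— Period 1 —
Births: 16800 × 0.114 = 1915, 9600 × 0.526 = 5050 — total 6965
15–29: 18800 × 0.948 = 17822
30–44: 16800 × 0.963 = 16178
45–59: 9600 × 0.956 = 9178
60–74: 23400 × 0.923 = 21598
75+: 16600 × 0.957 + 6900 × 0.511 = 15886 + 3526 = 19412
Net migration: 75+ − 410 → 19002
→ [6965, 17822, 16178, 9178, 21598, 19002]
— Period 2 —
Births: 17822 × 0.114 = 2032, 16178 × 0.526 = 8510 — total 10542
15–29: 6965 × 0.948 = 6603
30–44: 17822 × 0.963 = 17163
45–59: 16178 × 0.956 = 15466
60–74: 9178 × 0.923 = 8471
75+: 21598 × 0.957 + 19002 × 0.511 = 20669 + 9710 = 30379
Net migration: 75+ − 410 → 29969
→ [10542, 6603, 17163, 15466, 8471, 29969]
— Period 3 —
Births: 6603 × 0.114 = 753, 17163 × 0.526 = 9028 — total 9781
15–29: 10542 × 0.948 = 9994
30–44: 6603 × 0.963 = 6359
45–59: 17163 × 0.956 = 16408
60–74: 15466 × 0.923 = 14275
75+: 8471 × 0.957 + 29969 × 0.511 = 8107 + 15314 = 23421
Net migration: 75+ − 410 → 23011
→ [9781, 9994, 6359, 16408, 14275, 23011]
Scenario B total after 3 periods: 79828
Difference B − A = 79828 − 81061 = -1233

-1233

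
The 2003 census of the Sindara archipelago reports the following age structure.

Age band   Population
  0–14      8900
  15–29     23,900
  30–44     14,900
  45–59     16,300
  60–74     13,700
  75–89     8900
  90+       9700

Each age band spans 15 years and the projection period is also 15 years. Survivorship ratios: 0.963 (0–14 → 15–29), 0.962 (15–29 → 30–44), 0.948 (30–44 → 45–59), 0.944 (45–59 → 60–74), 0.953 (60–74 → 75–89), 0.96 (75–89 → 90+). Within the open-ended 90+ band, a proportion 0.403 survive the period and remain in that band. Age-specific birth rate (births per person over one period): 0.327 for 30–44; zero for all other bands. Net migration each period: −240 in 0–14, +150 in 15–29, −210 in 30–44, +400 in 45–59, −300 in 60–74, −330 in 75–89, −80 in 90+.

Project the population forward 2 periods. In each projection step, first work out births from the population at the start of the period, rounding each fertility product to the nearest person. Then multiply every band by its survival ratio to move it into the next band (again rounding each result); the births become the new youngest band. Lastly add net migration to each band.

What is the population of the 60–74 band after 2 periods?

13412

Numbering the bands 1..7 from youngest to oldest:
Period 1:
Births: 14900 × 0.327 = 4872
Band 2: 8900 × 0.963 = 8571
Band 3: 23900 × 0.962 = 22992
Band 4: 14900 × 0.948 = 14125
Band 5: 16300 × 0.944 = 15387
Band 6: 13700 × 0.953 = 13056
Band 7: 8900 × 0.96 + 9700 × 0.403 = 8544 + 3909 = 12453
Net migration: Band 1 − 240 → 4632; Band 2 + 150 → 8721; Band 3 − 210 → 22782; Band 4 + 400 → 14525; Band 5 − 300 → 15087; Band 6 − 330 → 12726; Band 7 − 80 → 12373
→ [4632, 8721, 22782, 14525, 15087, 12726, 12373]
Period 2:
Births: 22782 × 0.327 = 7450
Band 2: 4632 × 0.963 = 4461
Band 3: 8721 × 0.962 = 8390
Band 4: 22782 × 0.948 = 21597
Band 5: 14525 × 0.944 = 13712
Band 6: 15087 × 0.953 = 14378
Band 7: 12726 × 0.96 + 12373 × 0.403 = 12217 + 4986 = 17203
Net migration: Band 1 − 240 → 7210; Band 2 + 150 → 4611; Band 3 − 210 → 8180; Band 4 + 400 → 21997; Band 5 − 300 → 13412; Band 6 − 330 → 14048; Band 7 − 80 → 17123
→ [7210, 4611, 8180, 21997, 13412, 14048, 17123]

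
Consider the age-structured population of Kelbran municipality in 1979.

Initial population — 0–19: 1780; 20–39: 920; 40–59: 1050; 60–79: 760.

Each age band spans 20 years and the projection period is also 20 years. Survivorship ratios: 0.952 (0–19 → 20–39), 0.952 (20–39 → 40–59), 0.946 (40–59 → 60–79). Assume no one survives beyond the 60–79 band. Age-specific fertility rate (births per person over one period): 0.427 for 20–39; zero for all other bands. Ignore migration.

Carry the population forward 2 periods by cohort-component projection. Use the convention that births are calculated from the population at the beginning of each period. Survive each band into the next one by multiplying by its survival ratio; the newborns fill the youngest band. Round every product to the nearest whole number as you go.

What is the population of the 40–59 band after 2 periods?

— Period 1 —
Births: 920 * 0.427 = 393
20–39: 1780 * 0.952 = 1695
40–59: 920 * 0.952 = 876
60–79: 1050 * 0.946 = 993
End of period: [393, 1695, 876, 993]
— Period 2 —
Births: 1695 * 0.427 = 724
20–39: 393 * 0.952 = 374
40–59: 1695 * 0.952 = 1614
60–79: 876 * 0.946 = 829
End of period: [724, 374, 1614, 829]

1614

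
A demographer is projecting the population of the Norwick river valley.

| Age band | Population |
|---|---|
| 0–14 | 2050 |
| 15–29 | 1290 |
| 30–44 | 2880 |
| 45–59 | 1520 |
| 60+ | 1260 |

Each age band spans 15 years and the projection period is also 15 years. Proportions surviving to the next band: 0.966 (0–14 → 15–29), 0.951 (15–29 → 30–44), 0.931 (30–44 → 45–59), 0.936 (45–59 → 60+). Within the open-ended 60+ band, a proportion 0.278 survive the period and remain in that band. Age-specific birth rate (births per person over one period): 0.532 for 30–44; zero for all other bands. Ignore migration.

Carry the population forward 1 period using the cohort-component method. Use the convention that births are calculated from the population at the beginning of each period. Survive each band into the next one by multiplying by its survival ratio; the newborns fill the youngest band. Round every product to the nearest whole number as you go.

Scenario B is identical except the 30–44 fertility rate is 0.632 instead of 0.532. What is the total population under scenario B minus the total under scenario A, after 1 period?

288

Call the bands 1 to 5, youngest first.
Period 1:
Births: 2880 * 0.532 = 1532
Band 2: 2050 * 0.966 = 1980
Band 3: 1290 * 0.951 = 1227
Band 4: 2880 * 0.931 = 2681
Band 5: 1520 * 0.936 + 1260 * 0.278 = 1423 + 350 = 1773
End of period: [1532, 1980, 1227, 2681, 1773]
Scenario A total after 1 period: 9193
Scenario B projection —
Period 1:
Births: 2880 * 0.632 = 1820
Band 2: 2050 * 0.966 = 1980
Band 3: 1290 * 0.951 = 1227
Band 4: 2880 * 0.931 = 2681
Band 5: 1520 * 0.936 + 1260 * 0.278 = 1423 + 350 = 1773
End of period: [1820, 1980, 1227, 2681, 1773]
Scenario B total after 1 period: 9481
Difference B − A = 9481 − 9193 = 288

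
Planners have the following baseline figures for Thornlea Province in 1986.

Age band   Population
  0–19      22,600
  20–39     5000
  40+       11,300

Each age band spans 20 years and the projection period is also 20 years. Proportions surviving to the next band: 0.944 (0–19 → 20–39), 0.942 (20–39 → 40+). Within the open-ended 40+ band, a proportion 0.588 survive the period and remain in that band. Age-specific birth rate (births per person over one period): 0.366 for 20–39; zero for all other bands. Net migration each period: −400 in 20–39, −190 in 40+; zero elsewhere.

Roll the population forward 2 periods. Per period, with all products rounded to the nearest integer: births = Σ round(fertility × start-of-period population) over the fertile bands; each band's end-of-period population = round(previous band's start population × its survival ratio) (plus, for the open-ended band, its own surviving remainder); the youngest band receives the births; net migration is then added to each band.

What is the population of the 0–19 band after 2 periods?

7662

— Period 1 —
Births: 5000 × 0.366 = 1830
20–39: 22600 × 0.944 = 21334
40+: 5000 × 0.942 + 11300 × 0.588 = 4710 + 6644 = 11354
Net migration: 20–39 − 400 → 20934; 40+ − 190 → 11164
→ [1830, 20934, 11164]
— Period 2 —
Births: 20934 × 0.366 = 7662
20–39: 1830 × 0.944 = 1728
40+: 20934 × 0.942 + 11164 × 0.588 = 19720 + 6564 = 26284
Net migration: 20–39 − 400 → 1328; 40+ − 190 → 26094
→ [7662, 1328, 26094]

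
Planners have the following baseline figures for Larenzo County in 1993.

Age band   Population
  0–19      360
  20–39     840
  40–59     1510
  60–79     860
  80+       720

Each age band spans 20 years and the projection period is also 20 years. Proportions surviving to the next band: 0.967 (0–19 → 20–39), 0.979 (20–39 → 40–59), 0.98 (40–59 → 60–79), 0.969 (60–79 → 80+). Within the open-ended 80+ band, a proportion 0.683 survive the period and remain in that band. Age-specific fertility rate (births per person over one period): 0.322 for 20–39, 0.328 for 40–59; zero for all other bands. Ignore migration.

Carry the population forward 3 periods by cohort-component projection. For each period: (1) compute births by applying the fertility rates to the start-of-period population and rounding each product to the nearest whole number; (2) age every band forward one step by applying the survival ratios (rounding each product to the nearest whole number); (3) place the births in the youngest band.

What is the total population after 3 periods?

4156

Period 1.
Births: 840 × 0.322 = 270, 1510 × 0.328 = 495 → total 765
20–39: 360 × 0.967 = 348
40–59: 840 × 0.979 = 822
60–79: 1510 × 0.98 = 1480
80+: 860 × 0.969 + 720 × 0.683 = 833 + 492 = 1325
Population now: 0–19=765, 20–39=348, 40–59=822, 60–79=1480, 80+=1325
Period 2.
Births: 348 × 0.322 = 112, 822 × 0.328 = 270 → total 382
20–39: 765 × 0.967 = 740
40–59: 348 × 0.979 = 341
60–79: 822 × 0.98 = 806
80+: 1480 × 0.969 + 1325 × 0.683 = 1434 + 905 = 2339
Population now: 0–19=382, 20–39=740, 40–59=341, 60–79=806, 80+=2339
Period 3.
Births: 740 × 0.322 = 238, 341 × 0.328 = 112 → total 350
20–39: 382 × 0.967 = 369
40–59: 740 × 0.979 = 724
60–79: 341 × 0.98 = 334
80+: 806 × 0.969 + 2339 × 0.683 = 781 + 1598 = 2379
Population now: 0–19=350, 20–39=369, 40–59=724, 60–79=334, 80+=2379
Total after period 3: 350 + 369 + 724 + 334 + 2379 = 4156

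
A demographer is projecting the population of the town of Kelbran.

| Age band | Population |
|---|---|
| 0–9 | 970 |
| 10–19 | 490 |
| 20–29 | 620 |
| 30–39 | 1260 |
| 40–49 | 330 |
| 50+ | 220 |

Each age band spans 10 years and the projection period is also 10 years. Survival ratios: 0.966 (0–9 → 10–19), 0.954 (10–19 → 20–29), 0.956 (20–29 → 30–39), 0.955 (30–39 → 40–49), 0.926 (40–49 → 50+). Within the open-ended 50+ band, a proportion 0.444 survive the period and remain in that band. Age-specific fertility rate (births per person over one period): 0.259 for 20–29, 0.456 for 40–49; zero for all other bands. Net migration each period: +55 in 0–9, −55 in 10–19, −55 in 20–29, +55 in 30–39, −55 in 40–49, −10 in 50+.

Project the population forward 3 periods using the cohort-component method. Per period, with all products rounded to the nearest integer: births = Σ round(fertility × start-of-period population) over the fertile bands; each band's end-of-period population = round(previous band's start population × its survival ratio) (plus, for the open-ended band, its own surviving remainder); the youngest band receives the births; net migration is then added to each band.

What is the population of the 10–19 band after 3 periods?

Call the groups 1 to 6, youngest first.
Period 1.
Births: 620 × 0.259 = 161 ; 330 × 0.456 = 150 → total 311
Group 2: 970 × 0.966 = 937
Group 3: 490 × 0.954 = 467
Group 4: 620 × 0.956 = 593
Group 5: 1260 × 0.955 = 1203
Group 6: 330 × 0.926 + 220 × 0.444 = 306 + 98 = 404
Net migration: Group 1 + 55 → 366; Group 2 − 55 → 882; Group 3 − 55 → 412; Group 4 + 55 → 648; Group 5 − 55 → 1148; Group 6 − 10 → 394
Giving 366 / 882 / 412 / 648 / 1148 / 394.
Period 2.
Births: 412 × 0.259 = 107 ; 1148 × 0.456 = 523 → total 630
Group 2: 366 × 0.966 = 354
Group 3: 882 × 0.954 = 841
Group 4: 412 × 0.956 = 394
Group 5: 648 × 0.955 = 619
Group 6: 1148 × 0.926 + 394 × 0.444 = 1063 + 175 = 1238
Net migration: Group 1 + 55 → 685; Group 2 − 55 → 299; Group 3 − 55 → 786; Group 4 + 55 → 449; Group 5 − 55 → 564; Group 6 − 10 → 1228
Giving 685 / 299 / 786 / 449 / 564 / 1228.
Period 3.
Births: 786 × 0.259 = 204 ; 564 × 0.456 = 257 → total 461
Group 2: 685 × 0.966 = 662
Group 3: 299 × 0.954 = 285
Group 4: 786 × 0.956 = 751
Group 5: 449 × 0.955 = 429
Group 6: 564 × 0.926 + 1228 × 0.444 = 522 + 545 = 1067
Net migration: Group 1 + 55 → 516; Group 2 − 55 → 607; Group 3 − 55 → 230; Group 4 + 55 → 806; Group 5 − 55 → 374; Group 6 − 10 → 1057
Giving 516 / 607 / 230 / 806 / 374 / 1057.

607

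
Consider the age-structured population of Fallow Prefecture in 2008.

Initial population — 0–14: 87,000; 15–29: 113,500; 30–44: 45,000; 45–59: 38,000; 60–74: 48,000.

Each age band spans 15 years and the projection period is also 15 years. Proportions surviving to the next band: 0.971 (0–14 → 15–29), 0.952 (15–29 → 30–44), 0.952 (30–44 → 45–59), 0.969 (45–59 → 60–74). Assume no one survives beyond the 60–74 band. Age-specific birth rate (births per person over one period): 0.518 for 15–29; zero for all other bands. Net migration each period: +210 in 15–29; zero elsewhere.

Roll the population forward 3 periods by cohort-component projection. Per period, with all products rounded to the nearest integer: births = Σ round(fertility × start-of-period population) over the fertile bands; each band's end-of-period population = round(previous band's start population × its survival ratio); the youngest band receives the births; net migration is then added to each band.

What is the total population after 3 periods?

303463

— Period 1 —
Births: 113500 × 0.518 = 58793
15–29: 87000 × 0.971 = 84477
30–44: 113500 × 0.952 = 108052
45–59: 45000 × 0.952 = 42840
60–74: 38000 × 0.969 = 36822
Net migration: 15–29 + 210 → 84687
Giving 58793 / 84687 / 108052 / 42840 / 36822.
— Period 2 —
Births: 84687 × 0.518 = 43868
15–29: 58793 × 0.971 = 57088
30–44: 84687 × 0.952 = 80622
45–59: 108052 × 0.952 = 102866
60–74: 42840 × 0.969 = 41512
Net migration: 15–29 + 210 → 57298
Giving 43868 / 57298 / 80622 / 102866 / 41512.
— Period 3 —
Births: 57298 × 0.518 = 29680
15–29: 43868 × 0.971 = 42596
30–44: 57298 × 0.952 = 54548
45–59: 80622 × 0.952 = 76752
60–74: 102866 × 0.969 = 99677
Net migration: 15–29 + 210 → 42806
Giving 29680 / 42806 / 54548 / 76752 / 99677.
Total after period 3: 29680 + 42806 + 54548 + 76752 + 99677 = 303463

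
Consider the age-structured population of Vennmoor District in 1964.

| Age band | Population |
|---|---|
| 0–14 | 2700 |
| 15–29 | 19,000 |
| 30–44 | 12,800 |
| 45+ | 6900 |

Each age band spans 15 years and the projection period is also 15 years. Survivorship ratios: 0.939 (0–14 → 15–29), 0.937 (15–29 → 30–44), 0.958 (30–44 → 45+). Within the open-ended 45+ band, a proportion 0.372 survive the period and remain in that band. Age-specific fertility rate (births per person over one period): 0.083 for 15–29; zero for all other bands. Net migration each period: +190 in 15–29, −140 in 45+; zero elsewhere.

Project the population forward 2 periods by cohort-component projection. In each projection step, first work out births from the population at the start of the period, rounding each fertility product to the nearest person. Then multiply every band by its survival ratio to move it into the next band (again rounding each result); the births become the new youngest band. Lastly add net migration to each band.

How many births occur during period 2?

226

After projecting period 1:
Births: 19000 * 0.083 = 1577
15–29: 2700 * 0.939 = 2535
30–44: 19000 * 0.937 = 17803
45+: 12800 * 0.958 + 6900 * 0.372 = 12262 + 2567 = 14829
Net migration: 15–29 + 190 → 2725; 45+ − 140 → 14689
→ [1577, 2725, 17803, 14689]
After projecting period 2:
Births: 2725 * 0.083 = 226
15–29: 1577 * 0.939 = 1481
30–44: 2725 * 0.937 = 2553
45+: 17803 * 0.958 + 14689 * 0.372 = 17055 + 5464 = 22519
Net migration: 15–29 + 190 → 1671; 45+ − 140 → 22379
→ [226, 1671, 2553, 22379]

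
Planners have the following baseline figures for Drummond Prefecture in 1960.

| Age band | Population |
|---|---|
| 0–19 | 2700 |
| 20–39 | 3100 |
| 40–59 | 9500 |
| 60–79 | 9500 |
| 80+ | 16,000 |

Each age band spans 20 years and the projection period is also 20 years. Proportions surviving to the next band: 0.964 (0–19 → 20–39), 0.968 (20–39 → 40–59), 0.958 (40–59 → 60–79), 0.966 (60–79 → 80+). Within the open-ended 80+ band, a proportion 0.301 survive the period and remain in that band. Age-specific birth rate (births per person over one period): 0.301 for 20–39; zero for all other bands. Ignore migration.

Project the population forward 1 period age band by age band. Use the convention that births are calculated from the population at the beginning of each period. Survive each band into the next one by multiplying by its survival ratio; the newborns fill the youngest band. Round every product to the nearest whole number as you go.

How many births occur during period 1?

933

Let group 1 be 0–19 through group 5 = 80+.
Period 1:
Births: 3100 * 0.301 = 933
Group 2: 2700 * 0.964 = 2603
Group 3: 3100 * 0.968 = 3001
Group 4: 9500 * 0.958 = 9101
Group 5: 9500 * 0.966 + 16000 * 0.301 = 9177 + 4816 = 13993
→ [933, 2603, 3001, 9101, 13993]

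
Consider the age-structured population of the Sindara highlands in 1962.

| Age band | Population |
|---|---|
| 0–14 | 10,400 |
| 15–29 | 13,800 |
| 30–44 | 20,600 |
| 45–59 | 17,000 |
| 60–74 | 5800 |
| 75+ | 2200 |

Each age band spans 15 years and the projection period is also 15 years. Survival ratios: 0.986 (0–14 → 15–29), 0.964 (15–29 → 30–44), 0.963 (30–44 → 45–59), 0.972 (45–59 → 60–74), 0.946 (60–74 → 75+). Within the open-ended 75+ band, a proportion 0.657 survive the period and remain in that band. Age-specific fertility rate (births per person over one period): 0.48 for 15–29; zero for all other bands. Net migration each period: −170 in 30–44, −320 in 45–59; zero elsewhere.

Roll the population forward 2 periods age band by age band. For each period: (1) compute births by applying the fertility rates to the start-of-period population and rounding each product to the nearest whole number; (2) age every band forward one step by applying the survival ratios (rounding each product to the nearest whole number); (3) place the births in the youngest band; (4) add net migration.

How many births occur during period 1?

Period 1.
Births: 13800 × 0.48 = 6624
15–29: 10400 × 0.986 = 10254
30–44: 13800 × 0.964 = 13303
45–59: 20600 × 0.963 = 19838
60–74: 17000 × 0.972 = 16524
75+: 5800 × 0.946 + 2200 × 0.657 = 5487 + 1445 = 6932
Net migration: 30–44 − 170 → 13133; 45–59 − 320 → 19518
Population now: 0–14=6624, 15–29=10254, 30–44=13133, 45–59=19518, 60–74=16524, 75+=6932

6624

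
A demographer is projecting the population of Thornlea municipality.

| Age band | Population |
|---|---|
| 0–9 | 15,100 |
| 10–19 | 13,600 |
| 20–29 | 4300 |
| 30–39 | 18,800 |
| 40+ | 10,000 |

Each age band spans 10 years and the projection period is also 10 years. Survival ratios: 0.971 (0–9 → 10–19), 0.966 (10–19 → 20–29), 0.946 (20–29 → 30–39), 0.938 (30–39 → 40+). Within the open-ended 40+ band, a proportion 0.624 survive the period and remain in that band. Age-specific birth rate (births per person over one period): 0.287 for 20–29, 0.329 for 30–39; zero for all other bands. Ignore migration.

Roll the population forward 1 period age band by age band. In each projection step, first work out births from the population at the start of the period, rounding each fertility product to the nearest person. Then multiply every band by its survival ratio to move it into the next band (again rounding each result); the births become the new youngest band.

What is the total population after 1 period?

63161

Let group 1 be 0–9 through group 5 = 40+.
Period 1.
Births: 4300 × 0.287 = 1234  |  18800 × 0.329 = 6185 → total 7419
Group 2: 15100 × 0.971 = 14662
Group 3: 13600 × 0.966 = 13138
Group 4: 4300 × 0.946 = 4068
Group 5: 18800 × 0.938 + 10000 × 0.624 = 17634 + 6240 = 23874
Giving 7419 / 14662 / 13138 / 4068 / 23874.
Total after period 1: 7419 + 14662 + 13138 + 4068 + 23874 = 63161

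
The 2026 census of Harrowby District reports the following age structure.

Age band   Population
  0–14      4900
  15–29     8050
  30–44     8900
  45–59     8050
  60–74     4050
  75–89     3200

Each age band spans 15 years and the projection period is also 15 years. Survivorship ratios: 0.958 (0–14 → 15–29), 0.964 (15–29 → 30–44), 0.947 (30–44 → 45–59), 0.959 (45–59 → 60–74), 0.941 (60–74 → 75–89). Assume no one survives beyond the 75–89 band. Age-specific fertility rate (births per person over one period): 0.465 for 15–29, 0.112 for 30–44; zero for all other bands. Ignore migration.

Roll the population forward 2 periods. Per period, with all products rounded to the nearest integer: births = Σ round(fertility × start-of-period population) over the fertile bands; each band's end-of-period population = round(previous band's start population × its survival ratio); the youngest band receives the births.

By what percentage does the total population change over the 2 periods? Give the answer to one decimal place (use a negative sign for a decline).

-6.3

Call the bands 1 to 6, youngest first.
[period 1]
Births: 8050 × 0.465 = 3743, 8900 × 0.112 = 997 → 4740
Band 2: 4900 × 0.958 = 4694
Band 3: 8050 × 0.964 = 7760
Band 4: 8900 × 0.947 = 8428
Band 5: 8050 × 0.959 = 7720
Band 6: 4050 × 0.941 = 3811
Population now: 0–14=4740, 15–29=4694, 30–44=7760, 45–59=8428, 60–74=7720, 75–89=3811
[period 2]
Births: 4694 × 0.465 = 2183, 7760 × 0.112 = 869 → 3052
Band 2: 4740 × 0.958 = 4541
Band 3: 4694 × 0.964 = 4525
Band 4: 7760 × 0.947 = 7349
Band 5: 8428 × 0.959 = 8082
Band 6: 7720 × 0.941 = 7265
Population now: 0–14=3052, 15–29=4541, 30–44=4525, 45–59=7349, 60–74=8082, 75–89=7265
Total: 37150 → 34814; change = -2336; percentage change = -6.3%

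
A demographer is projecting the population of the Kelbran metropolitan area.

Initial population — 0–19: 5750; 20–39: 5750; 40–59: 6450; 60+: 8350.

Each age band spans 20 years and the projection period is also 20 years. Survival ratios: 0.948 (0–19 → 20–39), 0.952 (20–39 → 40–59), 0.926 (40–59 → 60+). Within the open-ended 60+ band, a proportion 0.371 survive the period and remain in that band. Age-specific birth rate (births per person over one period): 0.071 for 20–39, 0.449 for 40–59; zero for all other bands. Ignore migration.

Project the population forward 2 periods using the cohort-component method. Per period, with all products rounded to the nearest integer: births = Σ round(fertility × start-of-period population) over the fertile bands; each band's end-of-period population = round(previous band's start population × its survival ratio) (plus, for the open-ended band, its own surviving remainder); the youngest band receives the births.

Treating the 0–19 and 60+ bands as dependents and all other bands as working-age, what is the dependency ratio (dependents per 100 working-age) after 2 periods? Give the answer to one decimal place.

Numbering the groups 1..4 from youngest to oldest:
— Period 1 —
Births: 5750 * 0.071 = 408  |  6450 * 0.449 = 2896 ⇒ total 3304
Group 2: 5750 * 0.948 = 5451
Group 3: 5750 * 0.952 = 5474
Group 4: 6450 * 0.926 + 8350 * 0.371 = 5973 + 3098 = 9071
Population now: 0–19=3304, 20–39=5451, 40–59=5474, 60+=9071
— Period 2 —
Births: 5451 * 0.071 = 387  |  5474 * 0.449 = 2458 ⇒ total 2845
Group 2: 3304 * 0.948 = 3132
Group 3: 5451 * 0.952 = 5189
Group 4: 5474 * 0.926 + 9071 * 0.371 = 5069 + 3365 = 8434
Population now: 0–19=2845, 20–39=3132, 40–59=5189, 60+=8434
Dependents (band 0–19 + band 60+) = 2845 + 8434 = 11279; working-age = 8321; ratio = 11279/8321 × 100 = 135.5

135.5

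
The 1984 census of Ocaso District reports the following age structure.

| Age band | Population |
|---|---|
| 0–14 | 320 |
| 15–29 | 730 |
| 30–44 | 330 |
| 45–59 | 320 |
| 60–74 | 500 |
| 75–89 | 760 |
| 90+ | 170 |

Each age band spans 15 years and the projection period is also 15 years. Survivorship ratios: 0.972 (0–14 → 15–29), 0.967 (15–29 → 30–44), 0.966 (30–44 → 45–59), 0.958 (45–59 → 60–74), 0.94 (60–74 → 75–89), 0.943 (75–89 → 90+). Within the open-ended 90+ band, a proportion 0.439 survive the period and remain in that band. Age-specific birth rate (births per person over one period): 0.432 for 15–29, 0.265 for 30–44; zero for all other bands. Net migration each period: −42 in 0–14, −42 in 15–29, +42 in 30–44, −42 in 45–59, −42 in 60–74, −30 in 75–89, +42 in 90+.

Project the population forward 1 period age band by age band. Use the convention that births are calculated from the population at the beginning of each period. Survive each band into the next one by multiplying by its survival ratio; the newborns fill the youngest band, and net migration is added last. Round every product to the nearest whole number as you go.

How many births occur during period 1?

Let group 1 be 0–14 through group 7 = 90+.
Period 1:
Births: 730 * 0.432 = 315 ; 330 * 0.265 = 87 → total 402
Group 2: 320 * 0.972 = 311
Group 3: 730 * 0.967 = 706
Group 4: 330 * 0.966 = 319
Group 5: 320 * 0.958 = 307
Group 6: 500 * 0.94 = 470
Group 7: 760 * 0.943 + 170 * 0.439 = 717 + 75 = 792
Net migration: Group 1 − 42 → 360; Group 2 − 42 → 269; Group 3 + 42 → 748; Group 4 − 42 → 277; Group 5 − 42 → 265; Group 6 − 30 → 440; Group 7 + 42 → 834
End of period: [360, 269, 748, 277, 265, 440, 834]

402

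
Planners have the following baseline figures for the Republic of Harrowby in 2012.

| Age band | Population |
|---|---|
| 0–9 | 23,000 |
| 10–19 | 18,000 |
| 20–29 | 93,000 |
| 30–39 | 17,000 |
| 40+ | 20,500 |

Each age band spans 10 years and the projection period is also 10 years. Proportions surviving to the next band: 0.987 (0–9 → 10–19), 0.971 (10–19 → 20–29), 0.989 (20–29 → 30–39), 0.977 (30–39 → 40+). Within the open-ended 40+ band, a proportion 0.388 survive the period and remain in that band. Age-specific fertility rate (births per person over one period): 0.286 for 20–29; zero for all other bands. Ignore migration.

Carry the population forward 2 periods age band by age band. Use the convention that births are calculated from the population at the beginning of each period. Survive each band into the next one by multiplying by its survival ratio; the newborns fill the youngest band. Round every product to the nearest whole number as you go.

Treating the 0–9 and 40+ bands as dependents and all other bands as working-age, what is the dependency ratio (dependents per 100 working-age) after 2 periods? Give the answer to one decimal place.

Numbering the groups 1..5 from youngest to oldest:
— Period 1 —
Births: 93000 × 0.286 = 26598
Group 2: 23000 × 0.987 = 22701
Group 3: 18000 × 0.971 = 17478
Group 4: 93000 × 0.989 = 91977
Group 5: 17000 × 0.977 + 20500 × 0.388 = 16609 + 7954 = 24563
Giving 26598 / 22701 / 17478 / 91977 / 24563.
— Period 2 —
Births: 17478 × 0.286 = 4999
Group 2: 26598 × 0.987 = 26252
Group 3: 22701 × 0.971 = 22043
Group 4: 17478 × 0.989 = 17286
Group 5: 91977 × 0.977 + 24563 × 0.388 = 89862 + 9530 = 99392
Giving 4999 / 26252 / 22043 / 17286 / 99392.
Dependents (band 0–9 + band 40+) = 4999 + 99392 = 104391; working-age = 65581; ratio = 104391/65581 × 100 = 159.2

159.2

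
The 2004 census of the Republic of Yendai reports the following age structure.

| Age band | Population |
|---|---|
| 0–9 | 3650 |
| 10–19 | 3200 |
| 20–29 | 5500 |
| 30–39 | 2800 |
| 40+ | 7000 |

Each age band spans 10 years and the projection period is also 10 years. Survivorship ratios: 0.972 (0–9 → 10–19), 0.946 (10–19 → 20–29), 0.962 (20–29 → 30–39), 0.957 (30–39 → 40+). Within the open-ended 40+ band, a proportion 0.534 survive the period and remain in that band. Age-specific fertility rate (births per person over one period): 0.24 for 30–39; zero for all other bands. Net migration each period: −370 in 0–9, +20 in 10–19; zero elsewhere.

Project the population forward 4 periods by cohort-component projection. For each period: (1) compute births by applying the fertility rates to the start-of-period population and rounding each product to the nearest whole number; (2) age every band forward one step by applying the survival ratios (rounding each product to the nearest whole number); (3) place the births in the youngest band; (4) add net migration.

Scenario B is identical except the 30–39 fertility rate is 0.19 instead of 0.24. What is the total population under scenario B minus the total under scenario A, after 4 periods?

-673

Let group 1 be 0–9 through group 5 = 40+.
— Period 1 —
Births: 2800 * 0.24 = 672
Group 2: 3650 * 0.972 = 3548
Group 3: 3200 * 0.946 = 3027
Group 4: 5500 * 0.962 = 5291
Group 5: 2800 * 0.957 + 7000 * 0.534 = 2680 + 3738 = 6418
Net migration: Group 1 − 370 → 302; Group 2 + 20 → 3568
End of period: [302, 3568, 3027, 5291, 6418]
— Period 2 —
Births: 5291 * 0.24 = 1270
Group 2: 302 * 0.972 = 294
Group 3: 3568 * 0.946 = 3375
Group 4: 3027 * 0.962 = 2912
Group 5: 5291 * 0.957 + 6418 * 0.534 = 5063 + 3427 = 8490
Net migration: Group 1 − 370 → 900; Group 2 + 20 → 314
End of period: [900, 314, 3375, 2912, 8490]
— Period 3 —
Births: 2912 * 0.24 = 699
Group 2: 900 * 0.972 = 875
Group 3: 314 * 0.946 = 297
Group 4: 3375 * 0.962 = 3247
Group 5: 2912 * 0.957 + 8490 * 0.534 = 2787 + 4534 = 7321
Net migration: Group 1 − 370 → 329; Group 2 + 20 → 895
End of period: [329, 895, 297, 3247, 7321]
— Period 4 —
Births: 3247 * 0.24 = 779
Group 2: 329 * 0.972 = 320
Group 3: 895 * 0.946 = 847
Group 4: 297 * 0.962 = 286
Group 5: 3247 * 0.957 + 7321 * 0.534 = 3107 + 3909 = 7016
Net migration: Group 1 − 370 → 409; Group 2 + 20 → 340
End of period: [409, 340, 847, 286, 7016]
Scenario A total after 4 periods: 8898
Scenario B projection —
— Period 1 —
Births: 2800 * 0.19 = 532
Group 2: 3650 * 0.972 = 3548
Group 3: 3200 * 0.946 = 3027
Group 4: 5500 * 0.962 = 5291
Group 5: 2800 * 0.957 + 7000 * 0.534 = 2680 + 3738 = 6418
Net migration: Group 1 − 370 → 162; Group 2 + 20 → 3568
End of period: [162, 3568, 3027, 5291, 6418]
— Period 2 —
Births: 5291 * 0.19 = 1005
Group 2: 162 * 0.972 = 157
Group 3: 3568 * 0.946 = 3375
Group 4: 3027 * 0.962 = 2912
Group 5: 5291 * 0.957 + 6418 * 0.534 = 5063 + 3427 = 8490
Net migration: Group 1 − 370 → 635; Group 2 + 20 → 177
End of period: [635, 177, 3375, 2912, 8490]
— Period 3 —
Births: 2912 * 0.19 = 553
Group 2: 635 * 0.972 = 617
Group 3: 177 * 0.946 = 167
Group 4: 3375 * 0.962 = 3247
Group 5: 2912 * 0.957 + 8490 * 0.534 = 2787 + 4534 = 7321
Net migration: Group 1 − 370 → 183; Group 2 + 20 → 637
End of period: [183, 637, 167, 3247, 7321]
— Period 4 —
Births: 3247 * 0.19 = 617
Group 2: 183 * 0.972 = 178
Group 3: 637 * 0.946 = 603
Group 4: 167 * 0.962 = 161
Group 5: 3247 * 0.957 + 7321 * 0.534 = 3107 + 3909 = 7016
Net migration: Group 1 − 370 → 247; Group 2 + 20 → 198
End of period: [247, 198, 603, 161, 7016]
Scenario B total after 4 periods: 8225
Difference B − A = 8225 − 8898 = -673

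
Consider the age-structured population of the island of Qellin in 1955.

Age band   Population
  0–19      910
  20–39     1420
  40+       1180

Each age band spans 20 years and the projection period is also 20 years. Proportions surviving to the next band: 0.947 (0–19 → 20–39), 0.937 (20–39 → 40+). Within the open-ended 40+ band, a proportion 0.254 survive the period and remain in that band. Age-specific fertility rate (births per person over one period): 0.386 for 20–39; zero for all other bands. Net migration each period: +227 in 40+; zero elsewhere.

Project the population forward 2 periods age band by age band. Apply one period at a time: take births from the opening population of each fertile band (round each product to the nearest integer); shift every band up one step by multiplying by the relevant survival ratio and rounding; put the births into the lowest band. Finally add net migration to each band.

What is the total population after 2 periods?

Period 1:
Births: 1420 × 0.386 = 548
20–39: 910 × 0.947 = 862
40+: 1420 × 0.937 + 1180 × 0.254 = 1331 + 300 = 1631
Net migration: 40+ + 227 → 1858
Population now: 0–19=548, 20–39=862, 40+=1858
Period 2:
Births: 862 × 0.386 = 333
20–39: 548 × 0.947 = 519
40+: 862 × 0.937 + 1858 × 0.254 = 808 + 472 = 1280
Net migration: 40+ + 227 → 1507
Population now: 0–19=333, 20–39=519, 40+=1507
Total after period 2: 333 + 519 + 1507 = 2359

2359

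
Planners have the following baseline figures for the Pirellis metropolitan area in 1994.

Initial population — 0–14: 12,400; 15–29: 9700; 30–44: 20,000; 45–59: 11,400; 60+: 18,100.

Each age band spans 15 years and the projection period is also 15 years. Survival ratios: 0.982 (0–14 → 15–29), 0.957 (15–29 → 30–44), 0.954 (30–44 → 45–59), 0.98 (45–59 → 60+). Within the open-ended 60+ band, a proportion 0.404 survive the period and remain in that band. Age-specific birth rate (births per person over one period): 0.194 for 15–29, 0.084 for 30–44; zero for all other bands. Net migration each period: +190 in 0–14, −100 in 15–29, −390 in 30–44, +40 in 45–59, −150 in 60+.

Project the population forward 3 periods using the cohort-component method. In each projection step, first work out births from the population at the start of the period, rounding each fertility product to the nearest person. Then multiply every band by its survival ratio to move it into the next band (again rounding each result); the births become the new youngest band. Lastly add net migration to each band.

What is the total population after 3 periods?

37384

[period 1]
Births: 9700 * 0.194 = 1882 ; 20000 * 0.084 = 1680 ⇒ total 3562
15–29: 12400 * 0.982 = 12177
30–44: 9700 * 0.957 = 9283
45–59: 20000 * 0.954 = 19080
60+: 11400 * 0.98 + 18100 * 0.404 = 11172 + 7312 = 18484
Net migration: 0–14 + 190 → 3752; 15–29 − 100 → 12077; 30–44 − 390 → 8893; 45–59 + 40 → 19120; 60+ − 150 → 18334
End of period: [3752, 12077, 8893, 19120, 18334]
[period 2]
Births: 12077 * 0.194 = 2343 ; 8893 * 0.084 = 747 ⇒ total 3090
15–29: 3752 * 0.982 = 3684
30–44: 12077 * 0.957 = 11558
45–59: 8893 * 0.954 = 8484
60+: 19120 * 0.98 + 18334 * 0.404 = 18738 + 7407 = 26145
Net migration: 0–14 + 190 → 3280; 15–29 − 100 → 3584; 30–44 − 390 → 11168; 45–59 + 40 → 8524; 60+ − 150 → 25995
End of period: [3280, 3584, 11168, 8524, 25995]
[period 3]
Births: 3584 * 0.194 = 695 ; 11168 * 0.084 = 938 ⇒ total 1633
15–29: 3280 * 0.982 = 3221
30–44: 3584 * 0.957 = 3430
45–59: 11168 * 0.954 = 10654
60+: 8524 * 0.98 + 25995 * 0.404 = 8354 + 10502 = 18856
Net migration: 0–14 + 190 → 1823; 15–29 − 100 → 3121; 30–44 − 390 → 3040; 45–59 + 40 → 10694; 60+ − 150 → 18706
End of period: [1823, 3121, 3040, 10694, 18706]
Total after period 3: 1823 + 3121 + 3040 + 10694 + 18706 = 37384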